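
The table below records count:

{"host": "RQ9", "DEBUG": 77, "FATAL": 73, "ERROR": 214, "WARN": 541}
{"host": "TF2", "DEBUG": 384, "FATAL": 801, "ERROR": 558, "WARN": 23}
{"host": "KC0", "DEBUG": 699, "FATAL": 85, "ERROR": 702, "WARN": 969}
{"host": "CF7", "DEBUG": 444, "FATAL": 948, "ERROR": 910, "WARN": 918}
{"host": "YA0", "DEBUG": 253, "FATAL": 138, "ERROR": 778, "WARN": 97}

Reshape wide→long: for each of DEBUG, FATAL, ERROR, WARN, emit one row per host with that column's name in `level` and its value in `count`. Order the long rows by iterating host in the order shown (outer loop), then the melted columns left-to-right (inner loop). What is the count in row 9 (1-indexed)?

699

20 rows total (5 × 4). Row 9: index ⌊(9-1)/4⌋ = 2 into host → KC0; (9-1) mod 4 = 0 into the melted columns → DEBUG.
So row 9 is (KC0, DEBUG, 699); count = 699.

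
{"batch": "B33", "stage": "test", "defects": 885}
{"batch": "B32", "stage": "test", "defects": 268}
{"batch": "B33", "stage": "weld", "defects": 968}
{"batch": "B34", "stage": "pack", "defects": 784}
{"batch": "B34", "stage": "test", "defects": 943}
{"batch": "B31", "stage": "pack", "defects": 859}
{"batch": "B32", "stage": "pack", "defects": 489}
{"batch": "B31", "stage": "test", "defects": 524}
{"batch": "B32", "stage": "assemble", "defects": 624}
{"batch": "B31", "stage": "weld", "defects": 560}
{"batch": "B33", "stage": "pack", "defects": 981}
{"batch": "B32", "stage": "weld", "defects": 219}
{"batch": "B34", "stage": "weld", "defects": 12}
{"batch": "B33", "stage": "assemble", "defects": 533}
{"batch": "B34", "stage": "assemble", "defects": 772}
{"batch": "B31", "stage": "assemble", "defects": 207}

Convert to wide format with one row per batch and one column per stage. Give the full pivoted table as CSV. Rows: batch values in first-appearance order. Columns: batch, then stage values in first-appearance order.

batch,test,weld,pack,assemble
B33,885,968,981,533
B32,268,219,489,624
B34,943,12,784,772
B31,524,560,859,207

Columns: batch plus the 4 distinct stage values (test, weld, pack, assemble).
For example, row B33 column test takes defects=885 from the long row (B33, test).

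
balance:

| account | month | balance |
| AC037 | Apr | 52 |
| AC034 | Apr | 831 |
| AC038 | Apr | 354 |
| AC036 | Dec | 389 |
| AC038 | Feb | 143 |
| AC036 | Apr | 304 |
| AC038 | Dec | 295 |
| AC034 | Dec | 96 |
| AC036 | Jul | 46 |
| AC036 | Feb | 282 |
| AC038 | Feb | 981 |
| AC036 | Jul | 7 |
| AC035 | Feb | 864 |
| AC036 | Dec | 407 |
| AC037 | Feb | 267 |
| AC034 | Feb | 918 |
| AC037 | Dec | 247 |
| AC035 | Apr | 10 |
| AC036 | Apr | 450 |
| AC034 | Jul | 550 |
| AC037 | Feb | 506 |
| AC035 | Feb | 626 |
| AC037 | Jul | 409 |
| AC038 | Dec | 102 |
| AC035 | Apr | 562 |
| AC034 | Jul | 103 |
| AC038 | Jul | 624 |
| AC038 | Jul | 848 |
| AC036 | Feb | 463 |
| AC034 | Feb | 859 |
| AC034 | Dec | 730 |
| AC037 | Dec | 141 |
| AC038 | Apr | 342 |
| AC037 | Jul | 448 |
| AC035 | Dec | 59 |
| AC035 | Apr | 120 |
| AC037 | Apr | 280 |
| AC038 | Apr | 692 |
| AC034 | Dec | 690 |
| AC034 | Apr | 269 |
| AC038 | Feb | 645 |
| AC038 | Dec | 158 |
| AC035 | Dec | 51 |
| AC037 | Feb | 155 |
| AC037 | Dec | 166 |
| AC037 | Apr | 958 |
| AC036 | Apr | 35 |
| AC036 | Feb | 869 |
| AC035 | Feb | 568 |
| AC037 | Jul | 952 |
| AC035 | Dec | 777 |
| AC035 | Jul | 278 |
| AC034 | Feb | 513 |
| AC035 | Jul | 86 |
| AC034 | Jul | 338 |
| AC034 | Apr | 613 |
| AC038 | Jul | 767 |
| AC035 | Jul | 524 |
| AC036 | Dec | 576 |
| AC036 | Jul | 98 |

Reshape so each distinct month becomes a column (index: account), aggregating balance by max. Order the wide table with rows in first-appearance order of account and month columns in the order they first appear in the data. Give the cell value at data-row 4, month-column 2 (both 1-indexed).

576

With rows in first-appearance order of account, row 4 is account=AC036. month columns in first-appearance order: Apr, Dec, Feb, Jul; column 2 is Dec.
Long rows with account=AC036, month=Dec: max(389, 407, 576) = 576.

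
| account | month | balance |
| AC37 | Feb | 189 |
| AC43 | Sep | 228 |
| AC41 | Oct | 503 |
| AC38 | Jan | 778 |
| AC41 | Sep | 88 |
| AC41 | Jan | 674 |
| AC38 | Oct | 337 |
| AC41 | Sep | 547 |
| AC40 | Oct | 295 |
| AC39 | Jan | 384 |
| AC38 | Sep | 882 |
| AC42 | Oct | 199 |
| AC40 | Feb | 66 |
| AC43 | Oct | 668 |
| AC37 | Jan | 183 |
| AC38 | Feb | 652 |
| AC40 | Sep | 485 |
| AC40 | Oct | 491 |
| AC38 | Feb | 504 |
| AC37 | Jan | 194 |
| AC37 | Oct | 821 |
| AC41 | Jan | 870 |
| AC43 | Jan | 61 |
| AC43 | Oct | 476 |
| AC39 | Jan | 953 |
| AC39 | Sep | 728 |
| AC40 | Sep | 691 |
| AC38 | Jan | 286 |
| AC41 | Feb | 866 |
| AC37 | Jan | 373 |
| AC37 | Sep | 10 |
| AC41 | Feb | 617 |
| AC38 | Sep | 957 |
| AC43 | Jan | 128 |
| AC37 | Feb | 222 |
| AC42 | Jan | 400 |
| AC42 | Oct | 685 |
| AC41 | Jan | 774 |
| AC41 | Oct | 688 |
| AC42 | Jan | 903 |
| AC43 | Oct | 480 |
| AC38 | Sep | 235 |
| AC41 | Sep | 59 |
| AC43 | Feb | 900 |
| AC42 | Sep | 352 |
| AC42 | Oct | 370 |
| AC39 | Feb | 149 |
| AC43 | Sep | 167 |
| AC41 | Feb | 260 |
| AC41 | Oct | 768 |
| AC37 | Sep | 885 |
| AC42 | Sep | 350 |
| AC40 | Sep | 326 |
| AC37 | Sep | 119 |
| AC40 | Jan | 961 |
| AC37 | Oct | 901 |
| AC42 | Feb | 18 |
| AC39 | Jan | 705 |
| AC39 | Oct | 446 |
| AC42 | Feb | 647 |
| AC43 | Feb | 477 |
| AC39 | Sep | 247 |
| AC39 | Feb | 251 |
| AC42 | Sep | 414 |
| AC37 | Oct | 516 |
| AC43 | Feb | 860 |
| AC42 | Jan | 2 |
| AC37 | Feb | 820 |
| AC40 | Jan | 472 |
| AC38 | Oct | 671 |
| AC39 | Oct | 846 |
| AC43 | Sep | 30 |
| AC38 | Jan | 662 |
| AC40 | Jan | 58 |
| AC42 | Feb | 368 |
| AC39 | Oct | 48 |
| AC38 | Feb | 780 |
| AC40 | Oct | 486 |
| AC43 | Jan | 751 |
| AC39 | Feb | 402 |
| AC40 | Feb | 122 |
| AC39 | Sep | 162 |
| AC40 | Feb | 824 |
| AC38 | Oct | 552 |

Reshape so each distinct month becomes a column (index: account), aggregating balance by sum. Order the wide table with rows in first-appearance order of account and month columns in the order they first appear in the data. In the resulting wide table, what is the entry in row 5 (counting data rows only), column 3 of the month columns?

With rows in first-appearance order of account, row 5 is account=AC40. month columns in first-appearance order: Feb, Sep, Oct, Jan; column 3 is Oct.
Long rows with account=AC40, month=Oct: 295 + 491 + 486 = 1272.

1272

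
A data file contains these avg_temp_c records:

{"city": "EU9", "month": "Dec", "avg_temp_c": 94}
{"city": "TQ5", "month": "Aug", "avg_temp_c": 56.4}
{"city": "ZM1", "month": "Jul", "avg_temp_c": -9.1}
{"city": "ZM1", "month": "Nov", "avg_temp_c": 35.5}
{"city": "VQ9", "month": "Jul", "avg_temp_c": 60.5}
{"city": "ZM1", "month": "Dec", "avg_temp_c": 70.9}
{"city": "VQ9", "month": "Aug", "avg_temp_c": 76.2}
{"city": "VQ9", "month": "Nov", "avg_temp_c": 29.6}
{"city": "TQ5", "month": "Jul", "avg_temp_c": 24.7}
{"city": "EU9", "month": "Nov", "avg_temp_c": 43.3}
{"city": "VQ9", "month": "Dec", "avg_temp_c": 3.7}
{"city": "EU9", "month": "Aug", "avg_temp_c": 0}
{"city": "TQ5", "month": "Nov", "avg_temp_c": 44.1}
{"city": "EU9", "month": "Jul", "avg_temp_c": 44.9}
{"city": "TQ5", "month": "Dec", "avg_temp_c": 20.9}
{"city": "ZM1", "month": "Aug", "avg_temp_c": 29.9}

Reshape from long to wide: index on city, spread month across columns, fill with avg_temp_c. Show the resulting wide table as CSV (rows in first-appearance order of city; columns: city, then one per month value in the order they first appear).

city,Dec,Aug,Jul,Nov
EU9,94,0,44.9,43.3
TQ5,20.9,56.4,24.7,44.1
ZM1,70.9,29.9,-9.1,35.5
VQ9,3.7,76.2,60.5,29.6

Columns: city plus the 4 distinct month values (Dec, Aug, Jul, Nov).
For example, row EU9 column Dec takes avg_temp_c=94 from the long row (EU9, Dec).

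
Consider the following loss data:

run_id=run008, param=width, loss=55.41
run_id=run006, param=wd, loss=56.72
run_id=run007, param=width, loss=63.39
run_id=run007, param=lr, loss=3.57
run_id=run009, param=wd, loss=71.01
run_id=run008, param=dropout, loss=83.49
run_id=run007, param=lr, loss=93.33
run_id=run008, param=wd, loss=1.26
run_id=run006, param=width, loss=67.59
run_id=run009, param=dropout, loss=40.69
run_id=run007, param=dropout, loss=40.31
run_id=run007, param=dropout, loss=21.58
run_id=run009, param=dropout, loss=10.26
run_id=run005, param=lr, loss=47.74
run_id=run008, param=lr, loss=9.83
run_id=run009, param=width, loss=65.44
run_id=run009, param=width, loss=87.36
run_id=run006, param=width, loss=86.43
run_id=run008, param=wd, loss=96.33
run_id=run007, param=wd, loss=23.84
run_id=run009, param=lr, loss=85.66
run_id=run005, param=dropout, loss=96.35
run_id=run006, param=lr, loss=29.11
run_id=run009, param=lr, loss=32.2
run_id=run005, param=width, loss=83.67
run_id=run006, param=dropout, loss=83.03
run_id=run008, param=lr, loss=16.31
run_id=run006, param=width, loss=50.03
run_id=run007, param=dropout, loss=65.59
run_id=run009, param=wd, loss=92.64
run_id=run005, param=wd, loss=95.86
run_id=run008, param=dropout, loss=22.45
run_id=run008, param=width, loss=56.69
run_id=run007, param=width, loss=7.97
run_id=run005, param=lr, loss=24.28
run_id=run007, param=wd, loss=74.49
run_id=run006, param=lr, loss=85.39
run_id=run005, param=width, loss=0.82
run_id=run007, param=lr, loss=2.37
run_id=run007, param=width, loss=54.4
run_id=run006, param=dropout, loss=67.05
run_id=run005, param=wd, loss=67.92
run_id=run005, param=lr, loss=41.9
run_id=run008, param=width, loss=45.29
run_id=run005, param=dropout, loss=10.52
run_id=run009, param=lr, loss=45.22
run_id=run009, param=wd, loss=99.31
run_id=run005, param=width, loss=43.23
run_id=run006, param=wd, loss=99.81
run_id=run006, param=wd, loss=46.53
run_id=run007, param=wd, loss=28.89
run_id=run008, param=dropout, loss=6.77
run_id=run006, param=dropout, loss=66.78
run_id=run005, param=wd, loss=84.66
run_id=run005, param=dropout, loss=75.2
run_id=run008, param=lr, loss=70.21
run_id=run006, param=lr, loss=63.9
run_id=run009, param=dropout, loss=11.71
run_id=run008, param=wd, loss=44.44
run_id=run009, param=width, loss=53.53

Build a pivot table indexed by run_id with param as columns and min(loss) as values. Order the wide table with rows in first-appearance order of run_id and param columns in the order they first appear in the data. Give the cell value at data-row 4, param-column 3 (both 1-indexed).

With rows in first-appearance order of run_id, row 4 is run_id=run009. param columns in first-appearance order: width, wd, lr, dropout; column 3 is lr.
Long rows with run_id=run009, param=lr: min(85.66, 32.2, 45.22) = 32.2.

32.2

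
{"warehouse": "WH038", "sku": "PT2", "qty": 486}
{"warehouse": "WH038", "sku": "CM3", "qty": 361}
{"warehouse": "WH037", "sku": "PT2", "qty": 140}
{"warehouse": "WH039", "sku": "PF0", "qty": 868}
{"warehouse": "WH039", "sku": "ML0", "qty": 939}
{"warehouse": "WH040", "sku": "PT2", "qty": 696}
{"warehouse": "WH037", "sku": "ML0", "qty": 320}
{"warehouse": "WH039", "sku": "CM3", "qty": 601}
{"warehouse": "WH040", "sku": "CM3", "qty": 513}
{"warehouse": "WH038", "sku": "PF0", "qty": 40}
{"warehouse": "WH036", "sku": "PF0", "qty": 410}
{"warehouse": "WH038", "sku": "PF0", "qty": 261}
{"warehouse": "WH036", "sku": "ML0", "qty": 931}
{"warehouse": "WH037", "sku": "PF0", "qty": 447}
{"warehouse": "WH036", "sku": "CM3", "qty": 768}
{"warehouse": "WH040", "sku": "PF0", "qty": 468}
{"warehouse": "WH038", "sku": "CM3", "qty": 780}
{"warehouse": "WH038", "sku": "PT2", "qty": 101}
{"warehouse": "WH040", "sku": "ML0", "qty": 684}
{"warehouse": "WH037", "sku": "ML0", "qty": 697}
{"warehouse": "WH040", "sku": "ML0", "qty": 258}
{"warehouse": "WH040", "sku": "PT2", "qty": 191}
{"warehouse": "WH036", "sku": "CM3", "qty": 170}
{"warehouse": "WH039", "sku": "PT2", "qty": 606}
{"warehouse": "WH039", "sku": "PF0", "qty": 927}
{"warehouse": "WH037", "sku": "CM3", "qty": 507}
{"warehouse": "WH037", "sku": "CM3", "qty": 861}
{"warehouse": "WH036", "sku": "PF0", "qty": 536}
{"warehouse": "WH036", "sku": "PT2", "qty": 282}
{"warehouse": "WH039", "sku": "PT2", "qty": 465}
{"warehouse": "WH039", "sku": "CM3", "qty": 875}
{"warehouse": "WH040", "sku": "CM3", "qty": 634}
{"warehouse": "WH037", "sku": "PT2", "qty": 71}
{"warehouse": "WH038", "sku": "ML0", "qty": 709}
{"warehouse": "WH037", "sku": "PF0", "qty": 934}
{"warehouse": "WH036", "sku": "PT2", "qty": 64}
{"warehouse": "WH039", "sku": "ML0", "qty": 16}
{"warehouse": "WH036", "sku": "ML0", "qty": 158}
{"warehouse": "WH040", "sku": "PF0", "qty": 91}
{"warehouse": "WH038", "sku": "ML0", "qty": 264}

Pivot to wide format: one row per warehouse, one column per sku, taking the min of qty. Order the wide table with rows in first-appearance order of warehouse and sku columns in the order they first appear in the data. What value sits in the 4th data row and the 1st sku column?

191

With rows in first-appearance order of warehouse, row 4 is warehouse=WH040. sku columns in first-appearance order: PT2, CM3, PF0, ML0; column 1 is PT2.
Long rows with warehouse=WH040, sku=PT2: min(696, 191) = 191.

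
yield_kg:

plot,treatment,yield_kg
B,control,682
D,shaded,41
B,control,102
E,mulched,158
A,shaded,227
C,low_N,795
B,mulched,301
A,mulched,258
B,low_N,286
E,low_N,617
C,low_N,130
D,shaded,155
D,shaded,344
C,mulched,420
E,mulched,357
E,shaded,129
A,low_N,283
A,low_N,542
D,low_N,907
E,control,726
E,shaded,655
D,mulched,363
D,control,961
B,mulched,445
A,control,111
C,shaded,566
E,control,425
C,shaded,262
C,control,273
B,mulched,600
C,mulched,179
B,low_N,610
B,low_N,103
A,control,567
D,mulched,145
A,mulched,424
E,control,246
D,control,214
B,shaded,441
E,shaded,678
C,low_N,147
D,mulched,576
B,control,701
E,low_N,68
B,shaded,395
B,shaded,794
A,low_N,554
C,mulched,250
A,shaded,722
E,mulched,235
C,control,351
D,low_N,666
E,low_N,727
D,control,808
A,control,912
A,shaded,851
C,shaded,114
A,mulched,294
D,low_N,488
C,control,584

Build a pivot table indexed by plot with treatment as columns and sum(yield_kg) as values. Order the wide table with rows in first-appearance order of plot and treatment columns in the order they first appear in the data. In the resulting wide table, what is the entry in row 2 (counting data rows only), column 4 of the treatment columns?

With rows in first-appearance order of plot, row 2 is plot=D. treatment columns in first-appearance order: control, shaded, mulched, low_N; column 4 is low_N.
Long rows with plot=D, treatment=low_N: 907 + 666 + 488 = 2061.

2061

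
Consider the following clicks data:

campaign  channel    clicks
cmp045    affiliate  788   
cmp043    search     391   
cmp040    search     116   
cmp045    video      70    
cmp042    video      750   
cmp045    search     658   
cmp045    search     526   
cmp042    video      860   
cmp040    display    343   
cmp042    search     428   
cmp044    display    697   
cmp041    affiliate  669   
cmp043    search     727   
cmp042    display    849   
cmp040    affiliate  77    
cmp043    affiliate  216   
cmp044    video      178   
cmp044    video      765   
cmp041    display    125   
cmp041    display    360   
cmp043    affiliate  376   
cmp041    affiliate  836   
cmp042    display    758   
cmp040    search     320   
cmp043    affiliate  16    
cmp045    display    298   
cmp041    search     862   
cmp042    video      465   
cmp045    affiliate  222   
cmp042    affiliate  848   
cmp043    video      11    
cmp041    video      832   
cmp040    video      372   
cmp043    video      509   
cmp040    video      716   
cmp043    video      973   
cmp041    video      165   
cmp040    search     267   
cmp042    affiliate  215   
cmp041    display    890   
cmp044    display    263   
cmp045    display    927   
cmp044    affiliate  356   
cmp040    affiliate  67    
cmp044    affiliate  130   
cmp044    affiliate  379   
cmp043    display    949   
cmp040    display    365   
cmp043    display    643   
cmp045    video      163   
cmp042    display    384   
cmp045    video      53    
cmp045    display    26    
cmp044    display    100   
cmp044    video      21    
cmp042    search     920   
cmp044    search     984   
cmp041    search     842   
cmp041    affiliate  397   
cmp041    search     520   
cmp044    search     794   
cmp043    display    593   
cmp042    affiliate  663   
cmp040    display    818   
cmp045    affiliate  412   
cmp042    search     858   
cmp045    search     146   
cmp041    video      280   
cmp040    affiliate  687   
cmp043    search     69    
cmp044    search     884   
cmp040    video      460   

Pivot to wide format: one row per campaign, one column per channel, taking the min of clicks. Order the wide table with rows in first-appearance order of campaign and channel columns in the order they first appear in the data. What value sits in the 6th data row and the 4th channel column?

With rows in first-appearance order of campaign, row 6 is campaign=cmp041. channel columns in first-appearance order: affiliate, search, video, display; column 4 is display.
Long rows with campaign=cmp041, channel=display: min(125, 360, 890) = 125.

125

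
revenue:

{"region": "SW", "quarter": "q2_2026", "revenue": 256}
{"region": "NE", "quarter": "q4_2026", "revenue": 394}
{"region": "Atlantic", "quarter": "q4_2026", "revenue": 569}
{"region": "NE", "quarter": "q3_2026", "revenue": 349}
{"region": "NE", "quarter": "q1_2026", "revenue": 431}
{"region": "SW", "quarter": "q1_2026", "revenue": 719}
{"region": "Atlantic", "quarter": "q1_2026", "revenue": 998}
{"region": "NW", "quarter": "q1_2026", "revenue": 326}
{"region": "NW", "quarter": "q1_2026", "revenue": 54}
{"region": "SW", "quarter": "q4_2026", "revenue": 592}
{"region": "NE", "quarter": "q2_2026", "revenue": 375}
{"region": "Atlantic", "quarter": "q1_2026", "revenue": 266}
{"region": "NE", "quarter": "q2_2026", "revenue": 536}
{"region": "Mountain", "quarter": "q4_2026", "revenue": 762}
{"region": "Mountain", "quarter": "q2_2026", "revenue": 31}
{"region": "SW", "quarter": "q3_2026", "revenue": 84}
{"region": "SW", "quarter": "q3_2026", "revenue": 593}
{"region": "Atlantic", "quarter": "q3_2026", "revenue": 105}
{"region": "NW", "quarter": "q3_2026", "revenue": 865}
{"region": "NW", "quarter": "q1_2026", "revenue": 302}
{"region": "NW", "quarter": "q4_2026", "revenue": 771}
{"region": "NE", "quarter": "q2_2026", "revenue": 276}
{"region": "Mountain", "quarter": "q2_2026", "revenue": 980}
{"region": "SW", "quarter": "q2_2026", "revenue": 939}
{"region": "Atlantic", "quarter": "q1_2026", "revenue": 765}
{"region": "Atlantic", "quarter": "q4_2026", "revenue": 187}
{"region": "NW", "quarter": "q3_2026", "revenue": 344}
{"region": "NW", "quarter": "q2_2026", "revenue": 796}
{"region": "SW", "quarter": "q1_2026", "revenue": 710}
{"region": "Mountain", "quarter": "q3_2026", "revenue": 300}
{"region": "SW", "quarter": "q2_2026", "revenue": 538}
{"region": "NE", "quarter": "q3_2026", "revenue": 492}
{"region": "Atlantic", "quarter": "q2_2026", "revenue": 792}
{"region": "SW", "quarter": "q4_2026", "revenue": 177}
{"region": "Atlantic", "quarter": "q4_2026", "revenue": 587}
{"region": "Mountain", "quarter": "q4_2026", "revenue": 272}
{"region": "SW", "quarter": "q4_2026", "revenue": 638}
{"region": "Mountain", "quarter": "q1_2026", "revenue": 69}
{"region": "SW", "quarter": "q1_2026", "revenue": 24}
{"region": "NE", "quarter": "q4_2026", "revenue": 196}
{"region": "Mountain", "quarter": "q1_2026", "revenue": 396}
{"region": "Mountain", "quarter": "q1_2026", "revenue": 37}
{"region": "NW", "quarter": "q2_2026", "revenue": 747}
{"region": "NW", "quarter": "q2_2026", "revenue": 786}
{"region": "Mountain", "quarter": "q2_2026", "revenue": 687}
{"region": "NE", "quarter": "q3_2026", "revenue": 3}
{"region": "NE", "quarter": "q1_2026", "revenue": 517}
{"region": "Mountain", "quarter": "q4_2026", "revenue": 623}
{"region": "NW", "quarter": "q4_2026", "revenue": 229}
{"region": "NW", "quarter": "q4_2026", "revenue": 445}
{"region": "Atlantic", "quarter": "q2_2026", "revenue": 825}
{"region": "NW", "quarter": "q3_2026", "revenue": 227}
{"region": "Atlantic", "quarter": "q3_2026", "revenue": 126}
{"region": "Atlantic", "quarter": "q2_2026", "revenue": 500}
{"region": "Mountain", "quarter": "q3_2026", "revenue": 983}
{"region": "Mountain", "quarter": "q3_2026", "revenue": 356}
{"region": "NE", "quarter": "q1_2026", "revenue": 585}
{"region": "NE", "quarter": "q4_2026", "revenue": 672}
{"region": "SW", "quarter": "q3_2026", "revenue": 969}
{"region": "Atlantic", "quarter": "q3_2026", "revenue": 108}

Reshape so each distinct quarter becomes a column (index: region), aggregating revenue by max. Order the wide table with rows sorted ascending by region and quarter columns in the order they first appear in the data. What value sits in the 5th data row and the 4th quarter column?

With rows sorted ascending by region, row 5 is region=SW. quarter columns in first-appearance order: q2_2026, q4_2026, q3_2026, q1_2026; column 4 is q1_2026.
Long rows with region=SW, quarter=q1_2026: max(719, 710, 24) = 719.

719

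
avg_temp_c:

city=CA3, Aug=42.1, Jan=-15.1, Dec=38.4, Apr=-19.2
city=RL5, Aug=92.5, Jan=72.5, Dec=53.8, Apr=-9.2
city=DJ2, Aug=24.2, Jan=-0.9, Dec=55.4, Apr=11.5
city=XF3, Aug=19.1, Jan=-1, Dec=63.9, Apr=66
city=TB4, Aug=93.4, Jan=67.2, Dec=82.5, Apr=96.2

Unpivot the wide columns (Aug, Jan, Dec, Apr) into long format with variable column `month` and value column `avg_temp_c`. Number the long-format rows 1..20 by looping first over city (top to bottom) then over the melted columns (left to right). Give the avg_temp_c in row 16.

66

20 rows total (5 × 4). Row 16: index ⌊(16-1)/4⌋ = 3 into city → XF3; (16-1) mod 4 = 3 into the melted columns → Apr.
So row 16 is (XF3, Apr, 66); avg_temp_c = 66.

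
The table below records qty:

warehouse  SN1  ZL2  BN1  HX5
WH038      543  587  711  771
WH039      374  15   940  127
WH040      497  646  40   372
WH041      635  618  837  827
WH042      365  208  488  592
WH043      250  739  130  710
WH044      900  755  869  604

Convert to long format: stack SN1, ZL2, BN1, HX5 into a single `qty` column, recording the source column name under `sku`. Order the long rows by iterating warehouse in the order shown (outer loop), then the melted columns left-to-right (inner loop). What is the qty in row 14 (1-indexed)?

28 rows total (7 × 4). Row 14: index ⌊(14-1)/4⌋ = 3 into warehouse → WH041; (14-1) mod 4 = 1 into the melted columns → ZL2.
So row 14 is (WH041, ZL2, 618); qty = 618.

618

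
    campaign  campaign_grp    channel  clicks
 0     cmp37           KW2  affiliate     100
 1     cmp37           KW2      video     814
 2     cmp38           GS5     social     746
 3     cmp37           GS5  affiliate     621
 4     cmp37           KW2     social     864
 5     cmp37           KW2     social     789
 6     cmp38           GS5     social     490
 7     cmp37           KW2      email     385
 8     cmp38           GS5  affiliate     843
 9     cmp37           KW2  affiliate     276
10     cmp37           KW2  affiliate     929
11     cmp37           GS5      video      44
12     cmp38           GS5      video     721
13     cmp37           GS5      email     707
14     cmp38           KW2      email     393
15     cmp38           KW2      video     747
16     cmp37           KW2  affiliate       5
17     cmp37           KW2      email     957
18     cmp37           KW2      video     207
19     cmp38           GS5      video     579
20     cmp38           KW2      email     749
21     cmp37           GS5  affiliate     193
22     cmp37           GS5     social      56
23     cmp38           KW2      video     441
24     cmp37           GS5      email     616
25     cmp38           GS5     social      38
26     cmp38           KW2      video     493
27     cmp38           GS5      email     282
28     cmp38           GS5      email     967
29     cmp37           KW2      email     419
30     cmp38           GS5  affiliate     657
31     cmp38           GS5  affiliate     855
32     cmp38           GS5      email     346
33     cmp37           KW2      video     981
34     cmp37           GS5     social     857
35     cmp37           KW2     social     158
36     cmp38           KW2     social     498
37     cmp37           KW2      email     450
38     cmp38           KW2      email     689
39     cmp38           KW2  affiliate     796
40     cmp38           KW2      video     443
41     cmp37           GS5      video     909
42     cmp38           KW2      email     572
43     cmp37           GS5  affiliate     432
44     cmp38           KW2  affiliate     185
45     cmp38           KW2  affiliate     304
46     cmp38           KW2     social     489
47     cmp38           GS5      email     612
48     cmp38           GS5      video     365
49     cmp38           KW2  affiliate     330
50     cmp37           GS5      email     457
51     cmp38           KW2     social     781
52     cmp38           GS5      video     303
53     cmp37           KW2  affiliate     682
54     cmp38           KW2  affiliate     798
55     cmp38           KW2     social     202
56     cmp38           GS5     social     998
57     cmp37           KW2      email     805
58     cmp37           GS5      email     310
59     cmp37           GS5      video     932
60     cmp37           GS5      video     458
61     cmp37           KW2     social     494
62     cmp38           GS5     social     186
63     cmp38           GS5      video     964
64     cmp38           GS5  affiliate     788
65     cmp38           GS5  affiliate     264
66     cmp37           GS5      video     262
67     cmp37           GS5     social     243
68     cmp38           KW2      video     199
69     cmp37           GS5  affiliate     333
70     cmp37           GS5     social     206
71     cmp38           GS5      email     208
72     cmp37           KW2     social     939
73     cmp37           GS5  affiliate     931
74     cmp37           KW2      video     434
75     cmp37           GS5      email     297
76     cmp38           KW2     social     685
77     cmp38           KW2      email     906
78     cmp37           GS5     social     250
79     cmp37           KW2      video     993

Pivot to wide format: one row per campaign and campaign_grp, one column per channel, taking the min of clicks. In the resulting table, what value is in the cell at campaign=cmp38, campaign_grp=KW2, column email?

393

Rows with campaign=cmp38, campaign_grp=KW2 and channel=email: clicks values are 393, 749, 689, 572, 906.
min(393, 749, 689, 572, 906) = 393.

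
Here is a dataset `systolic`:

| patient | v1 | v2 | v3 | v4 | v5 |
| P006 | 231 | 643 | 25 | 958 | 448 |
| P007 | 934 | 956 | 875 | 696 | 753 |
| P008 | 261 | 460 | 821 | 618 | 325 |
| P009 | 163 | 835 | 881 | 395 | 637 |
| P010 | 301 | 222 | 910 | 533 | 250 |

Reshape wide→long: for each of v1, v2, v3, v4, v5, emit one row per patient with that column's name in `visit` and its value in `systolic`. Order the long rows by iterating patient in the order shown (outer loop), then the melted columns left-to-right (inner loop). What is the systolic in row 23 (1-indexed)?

910

25 rows total (5 × 5). Row 23: index ⌊(23-1)/5⌋ = 4 into patient → P010; (23-1) mod 5 = 2 into the melted columns → v3.
So row 23 is (P010, v3, 910); systolic = 910.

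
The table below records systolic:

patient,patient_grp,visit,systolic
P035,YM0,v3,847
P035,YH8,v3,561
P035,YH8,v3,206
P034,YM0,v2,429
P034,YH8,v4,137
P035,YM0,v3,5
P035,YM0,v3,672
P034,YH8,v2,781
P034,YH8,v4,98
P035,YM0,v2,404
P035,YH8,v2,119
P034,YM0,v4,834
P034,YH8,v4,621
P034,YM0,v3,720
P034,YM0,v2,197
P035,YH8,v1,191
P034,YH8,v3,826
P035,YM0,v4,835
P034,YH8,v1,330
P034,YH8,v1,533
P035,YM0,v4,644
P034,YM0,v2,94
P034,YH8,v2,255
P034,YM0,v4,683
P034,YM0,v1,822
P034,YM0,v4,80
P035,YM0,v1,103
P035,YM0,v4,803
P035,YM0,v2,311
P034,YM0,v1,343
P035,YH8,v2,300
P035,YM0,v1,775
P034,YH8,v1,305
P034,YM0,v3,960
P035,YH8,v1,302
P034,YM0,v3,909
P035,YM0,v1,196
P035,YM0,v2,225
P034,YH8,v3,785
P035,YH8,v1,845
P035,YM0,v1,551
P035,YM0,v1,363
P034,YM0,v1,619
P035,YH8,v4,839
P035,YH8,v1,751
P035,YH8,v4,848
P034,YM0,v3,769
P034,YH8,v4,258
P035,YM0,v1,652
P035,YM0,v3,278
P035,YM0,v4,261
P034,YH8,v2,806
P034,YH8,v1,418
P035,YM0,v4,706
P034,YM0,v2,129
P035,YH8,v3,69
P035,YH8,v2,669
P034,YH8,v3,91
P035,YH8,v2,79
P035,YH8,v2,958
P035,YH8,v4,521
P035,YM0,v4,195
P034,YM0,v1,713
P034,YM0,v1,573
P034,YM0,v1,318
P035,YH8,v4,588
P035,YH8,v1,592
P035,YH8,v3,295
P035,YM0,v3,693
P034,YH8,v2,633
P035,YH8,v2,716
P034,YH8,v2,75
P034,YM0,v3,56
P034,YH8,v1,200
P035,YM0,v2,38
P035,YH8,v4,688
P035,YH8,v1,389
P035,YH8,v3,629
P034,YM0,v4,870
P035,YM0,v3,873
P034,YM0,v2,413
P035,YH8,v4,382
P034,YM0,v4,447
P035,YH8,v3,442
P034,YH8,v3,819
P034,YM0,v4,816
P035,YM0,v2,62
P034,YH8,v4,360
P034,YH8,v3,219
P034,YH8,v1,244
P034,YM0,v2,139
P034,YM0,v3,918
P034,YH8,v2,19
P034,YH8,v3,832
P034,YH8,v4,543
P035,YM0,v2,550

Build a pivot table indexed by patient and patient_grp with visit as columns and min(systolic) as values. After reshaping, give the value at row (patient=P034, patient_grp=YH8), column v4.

Rows with patient=P034, patient_grp=YH8 and visit=v4: systolic values are 137, 98, 621, 258, 360, 543.
min(137, 98, 621, 258, 360, 543) = 98.

98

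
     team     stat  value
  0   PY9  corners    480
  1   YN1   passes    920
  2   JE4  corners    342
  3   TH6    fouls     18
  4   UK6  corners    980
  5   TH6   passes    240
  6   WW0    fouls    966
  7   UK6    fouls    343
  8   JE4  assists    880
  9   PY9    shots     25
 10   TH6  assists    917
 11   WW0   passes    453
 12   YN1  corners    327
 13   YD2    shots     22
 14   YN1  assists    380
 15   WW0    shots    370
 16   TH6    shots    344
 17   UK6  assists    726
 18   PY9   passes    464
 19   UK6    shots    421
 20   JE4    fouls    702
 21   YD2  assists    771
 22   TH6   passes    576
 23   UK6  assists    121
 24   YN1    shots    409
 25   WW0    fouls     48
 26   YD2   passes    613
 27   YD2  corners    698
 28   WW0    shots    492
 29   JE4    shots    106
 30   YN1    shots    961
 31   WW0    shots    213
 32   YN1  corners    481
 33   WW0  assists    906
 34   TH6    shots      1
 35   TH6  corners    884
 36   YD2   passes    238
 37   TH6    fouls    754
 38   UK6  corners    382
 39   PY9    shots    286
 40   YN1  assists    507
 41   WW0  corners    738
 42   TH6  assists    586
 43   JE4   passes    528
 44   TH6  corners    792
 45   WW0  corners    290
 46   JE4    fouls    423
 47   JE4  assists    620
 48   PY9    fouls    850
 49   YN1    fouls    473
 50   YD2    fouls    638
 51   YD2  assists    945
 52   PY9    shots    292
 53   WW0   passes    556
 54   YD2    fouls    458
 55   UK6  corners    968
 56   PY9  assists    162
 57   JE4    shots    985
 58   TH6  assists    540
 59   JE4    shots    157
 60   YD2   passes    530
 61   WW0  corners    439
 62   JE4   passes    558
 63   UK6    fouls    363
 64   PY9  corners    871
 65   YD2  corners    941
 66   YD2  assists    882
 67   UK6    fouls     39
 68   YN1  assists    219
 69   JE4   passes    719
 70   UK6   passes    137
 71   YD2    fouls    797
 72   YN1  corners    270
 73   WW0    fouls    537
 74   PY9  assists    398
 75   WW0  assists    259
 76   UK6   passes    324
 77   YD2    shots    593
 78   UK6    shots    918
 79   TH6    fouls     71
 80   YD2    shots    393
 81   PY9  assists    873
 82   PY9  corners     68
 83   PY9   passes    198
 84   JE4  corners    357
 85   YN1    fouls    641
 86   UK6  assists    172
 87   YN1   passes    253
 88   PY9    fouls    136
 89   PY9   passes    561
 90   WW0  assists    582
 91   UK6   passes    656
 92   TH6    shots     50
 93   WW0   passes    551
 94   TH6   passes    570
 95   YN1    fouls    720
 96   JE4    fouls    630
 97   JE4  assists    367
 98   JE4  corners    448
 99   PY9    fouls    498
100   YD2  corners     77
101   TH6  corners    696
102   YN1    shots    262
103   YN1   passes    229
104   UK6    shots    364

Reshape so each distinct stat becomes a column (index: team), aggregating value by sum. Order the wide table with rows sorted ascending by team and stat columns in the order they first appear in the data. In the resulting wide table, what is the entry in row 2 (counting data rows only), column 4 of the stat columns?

With rows sorted ascending by team, row 2 is team=PY9. stat columns in first-appearance order: corners, passes, fouls, assists, shots; column 4 is assists.
Long rows with team=PY9, stat=assists: 162 + 398 + 873 = 1433.

1433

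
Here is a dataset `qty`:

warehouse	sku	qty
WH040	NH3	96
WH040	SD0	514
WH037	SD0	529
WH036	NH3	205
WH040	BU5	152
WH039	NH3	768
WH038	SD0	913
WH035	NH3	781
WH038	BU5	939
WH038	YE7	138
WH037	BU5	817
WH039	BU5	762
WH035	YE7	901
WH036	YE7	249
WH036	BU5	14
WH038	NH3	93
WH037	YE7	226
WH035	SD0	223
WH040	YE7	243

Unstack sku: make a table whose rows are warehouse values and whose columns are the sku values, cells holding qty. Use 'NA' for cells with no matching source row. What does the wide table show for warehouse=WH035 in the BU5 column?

No long-format row has warehouse=WH035 and sku=BU5, so the cell is NA.

NA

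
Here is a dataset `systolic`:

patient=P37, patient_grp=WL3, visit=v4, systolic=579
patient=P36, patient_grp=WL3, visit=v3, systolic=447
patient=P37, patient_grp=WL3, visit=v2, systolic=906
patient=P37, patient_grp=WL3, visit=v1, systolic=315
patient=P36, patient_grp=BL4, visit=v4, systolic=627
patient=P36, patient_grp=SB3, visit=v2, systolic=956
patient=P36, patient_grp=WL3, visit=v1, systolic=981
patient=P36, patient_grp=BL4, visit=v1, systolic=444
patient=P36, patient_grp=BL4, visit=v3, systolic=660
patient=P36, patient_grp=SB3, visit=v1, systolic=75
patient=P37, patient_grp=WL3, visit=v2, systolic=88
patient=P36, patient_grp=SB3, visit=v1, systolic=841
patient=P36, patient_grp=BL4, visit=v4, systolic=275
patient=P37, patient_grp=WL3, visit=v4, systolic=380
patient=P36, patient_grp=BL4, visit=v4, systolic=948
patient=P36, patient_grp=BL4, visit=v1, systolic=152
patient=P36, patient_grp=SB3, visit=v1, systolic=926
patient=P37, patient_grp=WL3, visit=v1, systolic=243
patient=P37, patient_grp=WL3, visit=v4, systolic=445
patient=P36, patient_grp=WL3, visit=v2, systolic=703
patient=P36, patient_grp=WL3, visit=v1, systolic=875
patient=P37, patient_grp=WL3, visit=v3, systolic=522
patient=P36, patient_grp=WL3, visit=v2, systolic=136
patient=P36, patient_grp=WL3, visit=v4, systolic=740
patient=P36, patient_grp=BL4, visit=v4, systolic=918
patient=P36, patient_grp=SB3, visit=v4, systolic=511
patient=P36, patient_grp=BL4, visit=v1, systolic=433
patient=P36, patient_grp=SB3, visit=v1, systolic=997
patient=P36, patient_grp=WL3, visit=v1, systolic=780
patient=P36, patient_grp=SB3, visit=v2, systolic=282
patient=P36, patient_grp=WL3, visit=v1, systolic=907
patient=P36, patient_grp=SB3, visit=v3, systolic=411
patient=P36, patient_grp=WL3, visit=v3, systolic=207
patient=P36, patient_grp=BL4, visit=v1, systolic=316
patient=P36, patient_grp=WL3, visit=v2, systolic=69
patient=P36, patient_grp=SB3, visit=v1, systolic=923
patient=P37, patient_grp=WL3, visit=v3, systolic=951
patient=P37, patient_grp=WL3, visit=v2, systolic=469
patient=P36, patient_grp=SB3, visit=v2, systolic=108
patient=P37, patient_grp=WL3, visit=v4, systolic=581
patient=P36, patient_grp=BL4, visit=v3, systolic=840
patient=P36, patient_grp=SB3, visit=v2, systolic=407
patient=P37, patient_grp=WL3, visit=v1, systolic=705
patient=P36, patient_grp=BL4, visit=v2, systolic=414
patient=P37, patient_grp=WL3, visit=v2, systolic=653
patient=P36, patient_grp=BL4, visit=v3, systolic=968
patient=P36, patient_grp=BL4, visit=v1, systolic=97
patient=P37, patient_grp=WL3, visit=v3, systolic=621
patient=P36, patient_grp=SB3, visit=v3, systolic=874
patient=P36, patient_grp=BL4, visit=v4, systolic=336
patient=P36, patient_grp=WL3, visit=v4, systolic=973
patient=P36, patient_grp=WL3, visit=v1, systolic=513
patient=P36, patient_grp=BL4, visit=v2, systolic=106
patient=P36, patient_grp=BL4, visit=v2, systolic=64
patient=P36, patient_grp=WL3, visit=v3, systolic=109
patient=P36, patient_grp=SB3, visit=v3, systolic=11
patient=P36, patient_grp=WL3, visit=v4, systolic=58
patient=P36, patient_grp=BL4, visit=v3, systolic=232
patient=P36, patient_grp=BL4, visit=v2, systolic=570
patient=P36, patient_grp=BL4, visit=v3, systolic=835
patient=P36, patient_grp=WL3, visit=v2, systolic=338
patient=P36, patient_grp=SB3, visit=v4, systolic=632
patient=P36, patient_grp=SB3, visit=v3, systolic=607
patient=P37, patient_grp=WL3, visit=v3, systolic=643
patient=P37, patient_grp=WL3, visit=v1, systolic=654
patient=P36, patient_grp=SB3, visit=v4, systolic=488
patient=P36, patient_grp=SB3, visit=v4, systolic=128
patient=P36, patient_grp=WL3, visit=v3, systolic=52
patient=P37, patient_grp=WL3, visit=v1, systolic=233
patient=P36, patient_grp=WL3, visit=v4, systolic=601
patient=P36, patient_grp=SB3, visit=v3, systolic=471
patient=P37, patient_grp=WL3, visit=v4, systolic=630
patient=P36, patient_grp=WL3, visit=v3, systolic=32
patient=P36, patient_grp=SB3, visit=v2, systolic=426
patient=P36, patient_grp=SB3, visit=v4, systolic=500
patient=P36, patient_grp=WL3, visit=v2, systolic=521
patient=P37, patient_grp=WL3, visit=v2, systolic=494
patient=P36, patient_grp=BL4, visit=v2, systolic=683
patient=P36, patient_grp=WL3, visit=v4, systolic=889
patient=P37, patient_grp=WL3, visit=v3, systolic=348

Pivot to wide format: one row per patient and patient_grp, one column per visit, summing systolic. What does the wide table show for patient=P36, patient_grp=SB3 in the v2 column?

2179

Rows with patient=P36, patient_grp=SB3 and visit=v2: systolic values are 956, 282, 108, 407, 426.
956 + 282 + 108 + 407 + 426 = 2179.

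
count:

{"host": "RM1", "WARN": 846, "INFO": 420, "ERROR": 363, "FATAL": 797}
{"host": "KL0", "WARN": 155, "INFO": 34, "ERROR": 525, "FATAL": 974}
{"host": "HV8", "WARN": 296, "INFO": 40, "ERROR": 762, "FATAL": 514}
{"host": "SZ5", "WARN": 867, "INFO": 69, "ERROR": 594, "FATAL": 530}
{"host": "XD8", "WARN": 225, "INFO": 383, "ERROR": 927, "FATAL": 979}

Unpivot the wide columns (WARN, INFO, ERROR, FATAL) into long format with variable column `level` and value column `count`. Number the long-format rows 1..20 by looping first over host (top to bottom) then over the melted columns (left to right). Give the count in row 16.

530

20 rows total (5 × 4). Row 16: index ⌊(16-1)/4⌋ = 3 into host → SZ5; (16-1) mod 4 = 3 into the melted columns → FATAL.
So row 16 is (SZ5, FATAL, 530); count = 530.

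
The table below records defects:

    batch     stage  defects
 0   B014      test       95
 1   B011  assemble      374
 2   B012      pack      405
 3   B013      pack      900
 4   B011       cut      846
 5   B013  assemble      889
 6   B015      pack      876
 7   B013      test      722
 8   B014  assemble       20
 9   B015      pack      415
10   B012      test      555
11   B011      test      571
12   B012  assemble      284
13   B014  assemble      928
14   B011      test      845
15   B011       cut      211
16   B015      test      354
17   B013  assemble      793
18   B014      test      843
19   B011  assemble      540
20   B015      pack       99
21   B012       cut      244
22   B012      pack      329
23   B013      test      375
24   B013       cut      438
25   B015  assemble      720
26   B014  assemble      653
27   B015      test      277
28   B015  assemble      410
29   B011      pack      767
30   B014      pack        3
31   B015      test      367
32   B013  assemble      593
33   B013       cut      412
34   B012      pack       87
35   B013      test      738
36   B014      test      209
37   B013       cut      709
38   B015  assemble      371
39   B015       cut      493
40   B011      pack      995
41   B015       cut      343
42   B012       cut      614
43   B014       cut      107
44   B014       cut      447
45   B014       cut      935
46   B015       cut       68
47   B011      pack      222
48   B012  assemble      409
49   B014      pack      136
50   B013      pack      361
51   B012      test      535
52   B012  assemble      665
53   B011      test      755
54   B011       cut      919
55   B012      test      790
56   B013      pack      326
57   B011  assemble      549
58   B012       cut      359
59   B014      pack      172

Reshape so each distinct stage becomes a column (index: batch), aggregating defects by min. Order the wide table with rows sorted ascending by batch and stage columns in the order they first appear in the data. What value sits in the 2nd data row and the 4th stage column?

244

With rows sorted ascending by batch, row 2 is batch=B012. stage columns in first-appearance order: test, assemble, pack, cut; column 4 is cut.
Long rows with batch=B012, stage=cut: min(244, 614, 359) = 244.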